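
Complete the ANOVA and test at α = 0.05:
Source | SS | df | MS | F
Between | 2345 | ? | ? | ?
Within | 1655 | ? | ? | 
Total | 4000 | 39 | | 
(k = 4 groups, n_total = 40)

df_between = 3, df_within = 36. MS_between = 781.67, MS_within = 45.97. F = 17.003, F_crit ≈ 2.866. Reject H₀.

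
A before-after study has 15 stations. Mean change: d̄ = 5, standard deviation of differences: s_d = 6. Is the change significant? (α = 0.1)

t = d̄/(s_d/√n) = 5/(6/√15) = 3.227. df = 14, critical t = ±1.761. Reject H₀.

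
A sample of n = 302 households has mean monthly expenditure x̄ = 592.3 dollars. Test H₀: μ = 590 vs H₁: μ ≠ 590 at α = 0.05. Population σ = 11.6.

z = (x̄ - μ₀)/(σ/√n) = (592.3 - 590)/(11.6/√302) = 3.446. Critical value: ±1.96. Since |3.446| > 1.96, Reject H₀.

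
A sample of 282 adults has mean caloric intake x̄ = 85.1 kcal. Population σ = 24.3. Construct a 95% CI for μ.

CI = x̄ ± z*(σ/√n) = 85.1 ± 1.96(24.3/√282) = 85.1 ± 2.84 = (82.26, 87.94)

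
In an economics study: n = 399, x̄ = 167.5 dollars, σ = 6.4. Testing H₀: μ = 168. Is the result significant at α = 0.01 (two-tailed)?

z = (167.5 - 168)/(6.4/√399) = -1.561. Since |z| ≤ 2.576, not significant at α = 0.01.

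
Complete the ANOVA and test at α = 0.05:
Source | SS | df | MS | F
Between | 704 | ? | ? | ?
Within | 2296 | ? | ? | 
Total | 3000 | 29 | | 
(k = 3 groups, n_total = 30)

df_between = 2, df_within = 27. MS_between = 352.0, MS_within = 85.04. F = 4.139, F_crit ≈ 3.354. Reject H₀.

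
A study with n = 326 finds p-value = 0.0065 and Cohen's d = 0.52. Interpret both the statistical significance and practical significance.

Statistically significant (p = 0.0065 < 0.05). Cohen's d = 0.52 indicates a medium effect size. Both statistical and practical significance should be considered.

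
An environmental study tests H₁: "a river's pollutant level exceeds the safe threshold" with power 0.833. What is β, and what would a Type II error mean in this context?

β = 1 - power = 1 - 0.833 = 0.167. A Type II error is failing to reject H₀ when H₀ is false (false negative) — here, failing to conclude that a river's pollutant level exceeds the safe threshold when in fact it is true. Consequence: allowing unsafe pollution to continue.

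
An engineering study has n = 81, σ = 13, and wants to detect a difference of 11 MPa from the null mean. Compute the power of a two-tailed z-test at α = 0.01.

SE = σ/√n = 13/√81 = 1.444. Non-centrality λ = d/SE = 11/1.444 = 7.615. Power ≈ Φ(λ - z_{α/2}) = Φ(7.615 - 2.576) = Φ(5.039) = 1.0.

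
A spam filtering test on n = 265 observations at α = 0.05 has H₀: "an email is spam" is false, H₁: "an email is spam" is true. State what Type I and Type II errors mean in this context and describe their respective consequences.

Type I (false positive): concluding that an email is spam when it is not — a legitimate email is sent to the spam folder and the user misses it. Type II (false negative): failing to conclude that an email is spam when it is — a spam email lands in the inbox. Which is costlier depends on domain priorities and is a judgement call rather than a statistical fact.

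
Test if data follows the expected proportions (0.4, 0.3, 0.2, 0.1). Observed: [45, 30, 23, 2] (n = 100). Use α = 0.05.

Expected: [40.0, 30.0, 20.0, 10.0]. χ² = 7.475. df = 3, critical = 7.815. Fail to reject H₀.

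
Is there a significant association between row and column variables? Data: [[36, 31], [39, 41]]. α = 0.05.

χ² = 0.362. df = 1, critical = 3.841. Fail to reject H₀. No evidence of dependence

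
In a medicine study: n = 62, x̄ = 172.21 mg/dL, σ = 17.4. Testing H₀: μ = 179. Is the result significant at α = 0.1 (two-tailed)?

z = (172.21 - 179)/(17.4/√62) = -3.073. Since |z| > 1.645, significant at α = 0.1.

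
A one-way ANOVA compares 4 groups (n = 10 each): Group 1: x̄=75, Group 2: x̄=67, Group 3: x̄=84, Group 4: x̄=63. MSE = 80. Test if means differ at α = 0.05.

Grand mean = 72.25. SS_between = 2587.5, MS_between = 862.5. F = 10.781, F_crit ≈ 2.866. Reject H₀.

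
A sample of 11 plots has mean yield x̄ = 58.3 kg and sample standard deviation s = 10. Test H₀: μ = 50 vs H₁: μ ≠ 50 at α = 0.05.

t = (x̄ - μ₀)/(s/√n) = (58.3 - 50)/(10/√11) = 2.753. df = 10, critical t = ±2.228. Reject H₀.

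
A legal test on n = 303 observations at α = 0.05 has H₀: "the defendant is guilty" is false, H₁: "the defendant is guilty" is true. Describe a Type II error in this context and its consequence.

Type II error: failing to reject H₀ when it is false — concluding that the defendant is guilty is not supported when in fact it is. Consequence: acquitting a guilty person.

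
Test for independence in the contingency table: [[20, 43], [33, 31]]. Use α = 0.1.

χ² = 5.127. df = 1, critical = 2.706. Reject H₀. Variables are dependent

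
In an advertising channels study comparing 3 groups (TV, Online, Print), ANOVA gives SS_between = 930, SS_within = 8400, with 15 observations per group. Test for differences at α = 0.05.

df_between = 2, df_within = 42. F = MS_between/MS_within = 465.0/200.0 = 2.325. F_crit ≈ 3.22. Fail to reject H₀.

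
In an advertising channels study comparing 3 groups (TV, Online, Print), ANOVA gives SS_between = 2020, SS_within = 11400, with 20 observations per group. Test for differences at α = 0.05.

df_between = 2, df_within = 57. F = MS_between/MS_within = 1010.0/200.0 = 5.05. F_crit ≈ 3.159. Reject H₀. At least one mean differs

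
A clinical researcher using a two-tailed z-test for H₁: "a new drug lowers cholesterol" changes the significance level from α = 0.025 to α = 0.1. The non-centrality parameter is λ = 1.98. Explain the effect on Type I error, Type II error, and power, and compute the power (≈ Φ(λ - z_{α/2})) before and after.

Increasing α from 0.025 to 0.1:
• Type I error rate increases (α is the Type I rate by definition).
• Critical value moves from z_{α/2} = 2.241 to 1.645, so power = Φ(λ - z_{α/2}) goes from Φ(1.98 - 2.241) = 0.397 to Φ(1.98 - 1.645) = 0.631.
• Type II error rate β = 1 - power therefore decreases (0.603 → 0.369).
Appropriate when false negatives are costly — here, shelving an effective drug — patients miss out on a treatment that would have helped.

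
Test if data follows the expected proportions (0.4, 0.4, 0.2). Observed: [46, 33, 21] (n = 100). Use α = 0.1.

Expected: [40.0, 40.0, 20.0]. χ² = 2.175. df = 2, critical = 4.605. Fail to reject H₀.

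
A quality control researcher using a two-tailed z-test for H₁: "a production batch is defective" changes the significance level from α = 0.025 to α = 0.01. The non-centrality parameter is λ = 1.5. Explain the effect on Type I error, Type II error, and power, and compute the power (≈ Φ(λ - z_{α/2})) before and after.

Decreasing α from 0.025 to 0.01:
• Type I error rate decreases (α is the Type I rate by definition).
• Critical value moves from z_{α/2} = 2.241 to 2.576, so power = Φ(λ - z_{α/2}) goes from Φ(1.5 - 2.241) = 0.229 to Φ(1.5 - 2.576) = 0.141.
• Type II error rate β = 1 - power therefore increases (0.771 → 0.859).
Appropriate when false positives are costly — here, scrapping a good batch — wasted material and cost for no reason.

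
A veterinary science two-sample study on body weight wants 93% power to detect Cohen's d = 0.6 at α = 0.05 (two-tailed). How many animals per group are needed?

z_{α/2} = 1.96, z_β = Φ⁻¹(0.93) = 1.476. For medium effect (d = 0.6): n per group = 2(z_{α/2} + z_β)²/d² = 2(1.96 + 1.476)²/0.6² = 65.6 → 66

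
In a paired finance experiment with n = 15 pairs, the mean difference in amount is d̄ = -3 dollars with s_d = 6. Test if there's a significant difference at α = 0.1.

t = d̄/(s_d/√n) = -3/(6/√15) = -1.936. df = 14, critical t = ±1.761. Reject H₀.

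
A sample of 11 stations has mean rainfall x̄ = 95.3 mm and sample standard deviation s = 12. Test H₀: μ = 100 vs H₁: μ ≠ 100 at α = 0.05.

t = (x̄ - μ₀)/(s/√n) = (95.3 - 100)/(12/√11) = -1.299. df = 10, critical t = ±2.228. Fail to reject H₀.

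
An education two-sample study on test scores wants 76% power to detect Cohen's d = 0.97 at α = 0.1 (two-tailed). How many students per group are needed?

z_{α/2} = 1.645, z_β = Φ⁻¹(0.76) = 0.706. For large effect (d = 0.97): n per group = 2(z_{α/2} + z_β)²/d² = 2(1.645 + 0.706)²/0.97² = 11.7 → 12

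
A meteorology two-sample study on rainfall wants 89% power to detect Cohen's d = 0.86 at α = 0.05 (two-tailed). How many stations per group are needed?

z_{α/2} = 1.96, z_β = Φ⁻¹(0.89) = 1.227. For large effect (d = 0.86): n per group = 2(z_{α/2} + z_β)²/d² = 2(1.96 + 1.227)²/0.86² = 27.5 → 28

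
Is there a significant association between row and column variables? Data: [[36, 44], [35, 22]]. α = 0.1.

χ² = 3.587. df = 1, critical = 2.706. Reject H₀. Variables are dependent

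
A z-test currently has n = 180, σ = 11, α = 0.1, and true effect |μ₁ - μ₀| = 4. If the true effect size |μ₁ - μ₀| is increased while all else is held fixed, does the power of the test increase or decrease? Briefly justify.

Power increases: a larger true effect increases the non-centrality λ = |μ₁ - μ₀|/(σ/√n).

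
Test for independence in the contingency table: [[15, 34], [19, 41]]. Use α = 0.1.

χ² = 0.014. df = 1, critical = 2.706. Fail to reject H₀. No evidence of dependence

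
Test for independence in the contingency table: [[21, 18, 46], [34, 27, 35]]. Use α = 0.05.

χ² = 5.719. df = 2, critical = 5.991. Fail to reject H₀. No evidence of dependence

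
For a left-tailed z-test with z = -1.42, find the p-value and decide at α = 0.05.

p = P(Z < -1.42) = Φ(-1.42) ≈ 0.0778. Since p ≥ 0.05, fail to reject H₀ (not significant) at α = 0.05.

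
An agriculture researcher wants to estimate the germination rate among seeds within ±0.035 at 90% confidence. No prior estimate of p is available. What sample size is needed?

Conservative approach: use p = 0.5 (maximizes p(1-p) = 0.25). n = z²(0.25)/E² = 1.645²×0.25/0.035² = 552.2 → n = 553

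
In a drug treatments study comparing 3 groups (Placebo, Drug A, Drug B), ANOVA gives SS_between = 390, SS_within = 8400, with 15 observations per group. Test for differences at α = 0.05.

df_between = 2, df_within = 42. F = MS_between/MS_within = 195.0/200.0 = 0.975. F_crit ≈ 3.22. Fail to reject H₀.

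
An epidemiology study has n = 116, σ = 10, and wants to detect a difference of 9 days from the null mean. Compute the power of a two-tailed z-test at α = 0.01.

SE = σ/√n = 10/√116 = 0.928. Non-centrality λ = d/SE = 9/0.928 = 9.693. Power ≈ Φ(λ - z_{α/2}) = Φ(9.693 - 2.576) = Φ(7.117) = 1.0.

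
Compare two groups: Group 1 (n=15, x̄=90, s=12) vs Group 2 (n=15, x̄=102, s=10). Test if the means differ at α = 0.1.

Pooled sp = 11.05. t = -2.975, df = 28. Critical t = ±1.701. Reject H₀.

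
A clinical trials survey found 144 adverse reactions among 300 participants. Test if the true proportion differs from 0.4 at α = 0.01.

p̂ = 0.48, p₀ = 0.4. z = (p̂ - p₀)/√(p₀(1-p₀)/n) = 2.828. Critical: ±2.576. Reject H₀.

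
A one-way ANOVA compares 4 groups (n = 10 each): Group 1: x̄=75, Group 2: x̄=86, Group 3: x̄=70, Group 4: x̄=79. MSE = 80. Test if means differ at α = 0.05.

Grand mean = 77.5. SS_between = 1370.0, MS_between = 456.67. F = 5.708, F_crit ≈ 2.866. Reject H₀.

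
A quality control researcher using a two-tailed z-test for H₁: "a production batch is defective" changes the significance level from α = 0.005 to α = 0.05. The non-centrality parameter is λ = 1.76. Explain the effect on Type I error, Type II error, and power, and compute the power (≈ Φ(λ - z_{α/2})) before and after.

Increasing α from 0.005 to 0.05:
• Type I error rate increases (α is the Type I rate by definition).
• Critical value moves from z_{α/2} = 2.807 to 1.96, so power = Φ(λ - z_{α/2}) goes from Φ(1.76 - 2.807) = 0.148 to Φ(1.76 - 1.96) = 0.421.
• Type II error rate β = 1 - power therefore decreases (0.852 → 0.579).
Appropriate when false negatives are costly — here, shipping a defective batch — faulty products reach customers.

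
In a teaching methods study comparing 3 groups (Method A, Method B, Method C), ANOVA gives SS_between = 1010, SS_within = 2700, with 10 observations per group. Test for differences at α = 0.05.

df_between = 2, df_within = 27. F = MS_between/MS_within = 505.0/100.0 = 5.05. F_crit ≈ 3.354. Reject H₀. At least one mean differs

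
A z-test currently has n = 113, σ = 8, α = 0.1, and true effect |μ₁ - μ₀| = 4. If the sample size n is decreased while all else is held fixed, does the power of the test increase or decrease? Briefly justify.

Power decreases: a smaller n inflates the standard error σ/√n, pulling the sampling distribution under H₁ back toward the critical value.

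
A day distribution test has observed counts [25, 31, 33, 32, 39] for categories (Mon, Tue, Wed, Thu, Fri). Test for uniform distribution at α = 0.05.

Expected = 32 each. χ² = Σ(O-E)²/E = 3.125. df = 4, critical value = 9.488. Fail to reject H₀.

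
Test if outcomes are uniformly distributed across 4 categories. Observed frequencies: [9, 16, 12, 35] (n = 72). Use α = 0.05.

Expected = 18 each. χ² = Σ(O-E)²/E = 22.778. df = 3, critical value = 7.815. Reject H₀.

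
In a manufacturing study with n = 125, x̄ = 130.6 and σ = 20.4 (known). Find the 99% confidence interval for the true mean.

CI = x̄ ± z*(σ/√n) = 130.6 ± 2.576(20.4/√125) = 130.6 ± 4.7 = (125.9, 135.3)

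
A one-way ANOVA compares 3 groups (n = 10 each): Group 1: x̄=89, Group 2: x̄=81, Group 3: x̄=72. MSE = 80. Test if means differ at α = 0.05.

Grand mean = 80.67. SS_between = 1446.67, MS_between = 723.33. F = 9.042, F_crit ≈ 3.354. Reject H₀.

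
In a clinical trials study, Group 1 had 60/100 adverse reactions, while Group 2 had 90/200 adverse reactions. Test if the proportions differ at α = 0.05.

p̂₁ = 0.6, p̂₂ = 0.45, pooled p̂ = 0.5. z = 2.449. Critical: ±1.96. Reject H₀.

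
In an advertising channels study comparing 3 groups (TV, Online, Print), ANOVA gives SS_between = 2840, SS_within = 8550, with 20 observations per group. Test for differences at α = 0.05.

df_between = 2, df_within = 57. F = MS_between/MS_within = 1420.0/150.0 = 9.467. F_crit ≈ 3.159. Reject H₀. At least one mean differs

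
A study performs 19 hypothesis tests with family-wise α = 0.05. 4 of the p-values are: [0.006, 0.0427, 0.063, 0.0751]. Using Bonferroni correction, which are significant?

Bonferroni α = 0.05/19 = 0.00263. None of the given p-values are significant.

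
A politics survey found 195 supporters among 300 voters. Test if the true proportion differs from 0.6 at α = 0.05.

p̂ = 0.65, p₀ = 0.6. z = (p̂ - p₀)/√(p₀(1-p₀)/n) = 1.768. Critical: ±1.96. Fail to reject H₀.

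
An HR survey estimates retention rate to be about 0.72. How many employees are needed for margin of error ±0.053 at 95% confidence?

n = z²p(1-p)/E² = 1.96²×0.72×0.28/0.053² = 275.7 → n = 276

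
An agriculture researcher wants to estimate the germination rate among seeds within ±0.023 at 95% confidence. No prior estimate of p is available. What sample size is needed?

Conservative approach: use p = 0.5 (maximizes p(1-p) = 0.25). n = z²(0.25)/E² = 1.96²×0.25/0.023² = 1815.5 → n = 1816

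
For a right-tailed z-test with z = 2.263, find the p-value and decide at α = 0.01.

p = P(Z > 2.263) = 1 - Φ(2.263) ≈ 0.0118. Since p ≥ 0.01, fail to reject H₀ (not significant) at α = 0.01.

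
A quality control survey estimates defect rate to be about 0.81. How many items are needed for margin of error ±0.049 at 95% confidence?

n = z²p(1-p)/E² = 1.96²×0.81×0.19/0.049² = 246.2 → n = 247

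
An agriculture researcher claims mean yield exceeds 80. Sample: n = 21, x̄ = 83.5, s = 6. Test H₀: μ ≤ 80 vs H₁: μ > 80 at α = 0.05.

t = (83.5 - 80)/(6/√21) = 2.673, df = 20. Critical t = 1.725. Reject H₀.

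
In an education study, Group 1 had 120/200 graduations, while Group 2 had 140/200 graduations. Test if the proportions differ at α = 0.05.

p̂₁ = 0.6, p̂₂ = 0.7, pooled p̂ = 0.65. z = -2.097. Critical: ±1.96. Reject H₀.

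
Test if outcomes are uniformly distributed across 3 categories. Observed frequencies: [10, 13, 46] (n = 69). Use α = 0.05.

Expected = 23 each. χ² = Σ(O-E)²/E = 34.696. df = 2, critical value = 5.991. Reject H₀.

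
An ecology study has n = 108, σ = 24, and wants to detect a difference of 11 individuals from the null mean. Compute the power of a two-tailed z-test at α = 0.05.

SE = σ/√n = 24/√108 = 2.309. Non-centrality λ = d/SE = 11/2.309 = 4.763. Power ≈ Φ(λ - z_{α/2}) = Φ(4.763 - 1.96) = Φ(2.803) = 0.997.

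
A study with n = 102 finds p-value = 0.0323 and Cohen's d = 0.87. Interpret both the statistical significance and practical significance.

Statistically significant (p = 0.0323 < 0.05). Cohen's d = 0.87 indicates a large effect size. Both statistical and practical significance should be considered.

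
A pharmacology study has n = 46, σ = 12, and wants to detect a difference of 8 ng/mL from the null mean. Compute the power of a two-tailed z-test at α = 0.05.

SE = σ/√n = 12/√46 = 1.769. Non-centrality λ = d/SE = 8/1.769 = 4.522. Power ≈ Φ(λ - z_{α/2}) = Φ(4.522 - 1.96) = Φ(2.562) = 0.995.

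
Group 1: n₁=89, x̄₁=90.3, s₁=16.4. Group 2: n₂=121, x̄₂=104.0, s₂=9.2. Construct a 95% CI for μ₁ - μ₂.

Difference = -13.7. SE = √(16.4²/89 + 9.2²/121) = 1.929. CI = (-17.48, -9.92)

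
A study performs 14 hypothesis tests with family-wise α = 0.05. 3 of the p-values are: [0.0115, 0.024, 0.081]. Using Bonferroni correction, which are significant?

Bonferroni α = 0.05/14 = 0.00357. None of the given p-values are significant.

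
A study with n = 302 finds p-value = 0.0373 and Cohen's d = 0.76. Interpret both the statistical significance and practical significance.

Statistically significant (p = 0.0373 < 0.05). Cohen's d = 0.76 indicates a medium effect size. Both statistical and practical significance should be considered.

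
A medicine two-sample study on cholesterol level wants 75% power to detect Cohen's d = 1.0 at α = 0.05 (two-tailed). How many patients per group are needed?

z_{α/2} = 1.96, z_β = Φ⁻¹(0.75) = 0.674. For large effect (d = 1.0): n per group = 2(z_{α/2} + z_β)²/d² = 2(1.96 + 0.674)²/1.0² = 13.9 → 14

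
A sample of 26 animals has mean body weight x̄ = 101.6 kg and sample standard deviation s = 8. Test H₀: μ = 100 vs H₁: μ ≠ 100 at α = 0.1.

t = (x̄ - μ₀)/(s/√n) = (101.6 - 100)/(8/√26) = 1.02. df = 25, critical t = ±1.708. Fail to reject H₀.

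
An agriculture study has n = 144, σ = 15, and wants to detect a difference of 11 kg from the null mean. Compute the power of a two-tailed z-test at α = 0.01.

SE = σ/√n = 15/√144 = 1.25. Non-centrality λ = d/SE = 11/1.25 = 8.8. Power ≈ Φ(λ - z_{α/2}) = Φ(8.8 - 2.576) = Φ(6.224) = 1.0.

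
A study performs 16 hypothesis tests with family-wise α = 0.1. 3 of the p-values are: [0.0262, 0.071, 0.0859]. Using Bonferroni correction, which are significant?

Bonferroni α = 0.1/16 = 0.00625. None of the given p-values are significant.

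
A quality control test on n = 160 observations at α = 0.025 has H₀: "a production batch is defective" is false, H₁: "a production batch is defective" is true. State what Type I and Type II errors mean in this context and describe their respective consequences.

Type I (false positive): concluding that a production batch is defective when it is not — scrapping a good batch — wasted material and cost for no reason. Type II (false negative): failing to conclude that a production batch is defective when it is — shipping a defective batch — faulty products reach customers. Which is costlier depends on domain priorities and is a judgement call rather than a statistical fact.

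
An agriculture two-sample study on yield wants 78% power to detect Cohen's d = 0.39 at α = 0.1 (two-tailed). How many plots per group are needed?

z_{α/2} = 1.645, z_β = Φ⁻¹(0.78) = 0.772. For small effect (d = 0.39): n per group = 2(z_{α/2} + z_β)²/d² = 2(1.645 + 0.772)²/0.39² = 76.8 → 77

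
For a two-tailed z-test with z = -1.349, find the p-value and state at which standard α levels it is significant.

p = 2·P(Z > |-1.349|) = 2·(1 - Φ(1.349)) ≈ 0.1773. Not significant at any standard level.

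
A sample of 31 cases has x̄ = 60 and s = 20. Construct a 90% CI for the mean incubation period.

CI = x̄ ± t*(s/√n) = 60 ± 1.697(20/√31) = (53.9, 66.1)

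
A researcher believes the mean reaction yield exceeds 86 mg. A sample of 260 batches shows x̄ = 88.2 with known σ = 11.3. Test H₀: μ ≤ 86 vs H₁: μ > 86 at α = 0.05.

z = 3.139. Critical value: 1.645. Reject H₀.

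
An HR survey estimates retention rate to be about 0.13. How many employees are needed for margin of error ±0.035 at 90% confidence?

n = z²p(1-p)/E² = 1.645²×0.13×0.87/0.035² = 249.8 → n = 250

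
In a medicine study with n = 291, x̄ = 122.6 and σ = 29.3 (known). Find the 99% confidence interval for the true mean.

CI = x̄ ± z*(σ/√n) = 122.6 ± 2.576(29.3/√291) = 122.6 ± 4.42 = (118.18, 127.02)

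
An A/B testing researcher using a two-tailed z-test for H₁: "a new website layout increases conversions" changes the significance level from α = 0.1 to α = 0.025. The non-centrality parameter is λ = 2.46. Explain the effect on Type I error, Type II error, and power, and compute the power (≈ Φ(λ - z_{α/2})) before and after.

Decreasing α from 0.1 to 0.025:
• Type I error rate decreases (α is the Type I rate by definition).
• Critical value moves from z_{α/2} = 1.645 to 2.241, so power = Φ(λ - z_{α/2}) goes from Φ(2.46 - 1.645) = 0.792 to Φ(2.46 - 2.241) = 0.587.
• Type II error rate β = 1 - power therefore increases (0.208 → 0.413).
Appropriate when false positives are costly — here, rolling out a layout that doesn't actually help — wasted engineering effort.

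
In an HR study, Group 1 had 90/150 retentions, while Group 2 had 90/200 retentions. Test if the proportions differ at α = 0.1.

p̂₁ = 0.6, p̂₂ = 0.45, pooled p̂ = 0.514. z = 2.779. Critical: ±1.645. Reject H₀.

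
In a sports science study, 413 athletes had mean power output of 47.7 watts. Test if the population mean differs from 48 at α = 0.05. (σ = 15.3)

z = (x̄ - μ₀)/(σ/√n) = (47.7 - 48)/(15.3/√413) = -0.398. Critical value: ±1.96. Since |-0.398| ≤ 1.96, Fail to reject H₀.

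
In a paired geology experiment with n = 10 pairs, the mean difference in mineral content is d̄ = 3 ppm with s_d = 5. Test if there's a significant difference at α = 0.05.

t = d̄/(s_d/√n) = 3/(5/√10) = 1.897. df = 9, critical t = ±2.262. Fail to reject H₀.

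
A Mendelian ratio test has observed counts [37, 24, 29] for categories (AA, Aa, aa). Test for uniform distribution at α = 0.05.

Expected = 30 each. χ² = Σ(O-E)²/E = 2.867. df = 2, critical value = 5.991. Fail to reject H₀.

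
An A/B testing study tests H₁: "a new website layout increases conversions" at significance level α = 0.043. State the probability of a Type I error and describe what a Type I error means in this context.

P(Type I error) = α = 0.043. A Type I error is rejecting H₀ when H₀ is actually true (false positive) — here, concluding that a new website layout increases conversions when in fact this is not the case. Consequence: rolling out a layout that doesn't actually help — wasted engineering effort.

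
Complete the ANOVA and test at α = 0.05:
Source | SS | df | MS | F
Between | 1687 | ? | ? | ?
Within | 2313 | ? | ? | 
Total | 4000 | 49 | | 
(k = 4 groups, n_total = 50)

df_between = 3, df_within = 46. MS_between = 562.33, MS_within = 50.28. F = 11.183, F_crit ≈ 2.807. Reject H₀.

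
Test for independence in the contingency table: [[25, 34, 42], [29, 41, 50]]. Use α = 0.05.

χ² = 0.012. df = 2, critical = 5.991. Fail to reject H₀. No evidence of dependence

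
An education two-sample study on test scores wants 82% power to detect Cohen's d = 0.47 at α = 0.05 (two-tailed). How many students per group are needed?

z_{α/2} = 1.96, z_β = Φ⁻¹(0.82) = 0.915. For small effect (d = 0.47): n per group = 2(z_{α/2} + z_β)²/d² = 2(1.96 + 0.915)²/0.47² = 74.8 → 75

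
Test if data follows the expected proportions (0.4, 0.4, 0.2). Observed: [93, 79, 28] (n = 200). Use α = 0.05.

Expected: [80.0, 80.0, 40.0]. χ² = 5.725. df = 2, critical = 5.991. Fail to reject H₀.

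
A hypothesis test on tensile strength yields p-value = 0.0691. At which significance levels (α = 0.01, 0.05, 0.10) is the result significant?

p = 0.0691. Significant at: α = 0.1.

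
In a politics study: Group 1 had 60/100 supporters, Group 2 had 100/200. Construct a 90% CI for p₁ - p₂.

p̂₁ = 0.6, p̂₂ = 0.5. Difference = 0.1. CI = (0.001, 0.199)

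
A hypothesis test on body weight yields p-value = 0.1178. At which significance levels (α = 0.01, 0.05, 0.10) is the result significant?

p = 0.1178. Not significant at any of the given levels.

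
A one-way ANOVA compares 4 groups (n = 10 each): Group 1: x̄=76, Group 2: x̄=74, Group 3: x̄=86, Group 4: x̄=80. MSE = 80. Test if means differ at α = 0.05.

Grand mean = 79.0. SS_between = 840.0, MS_between = 280.0. F = 3.5, F_crit ≈ 2.866. Reject H₀.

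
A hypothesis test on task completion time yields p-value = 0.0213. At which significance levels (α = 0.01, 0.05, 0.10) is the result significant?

p = 0.0213. Significant at: α = 0.05, 0.1.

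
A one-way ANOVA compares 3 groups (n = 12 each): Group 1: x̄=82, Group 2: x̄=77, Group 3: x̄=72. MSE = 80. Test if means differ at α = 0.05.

Grand mean = 77.0. SS_between = 600.0, MS_between = 300.0. F = 3.75, F_crit ≈ 3.285. Reject H₀.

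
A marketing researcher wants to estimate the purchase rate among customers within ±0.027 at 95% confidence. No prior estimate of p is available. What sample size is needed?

Conservative approach: use p = 0.5 (maximizes p(1-p) = 0.25). n = z²(0.25)/E² = 1.96²×0.25/0.027² = 1317.4 → n = 1318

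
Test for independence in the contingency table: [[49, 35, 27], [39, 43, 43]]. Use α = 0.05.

χ² = 4.8. df = 2, critical = 5.991. Fail to reject H₀. No evidence of dependence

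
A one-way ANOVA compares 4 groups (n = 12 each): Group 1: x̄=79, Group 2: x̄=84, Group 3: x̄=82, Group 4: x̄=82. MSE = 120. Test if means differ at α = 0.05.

Grand mean = 81.75. SS_between = 153.0, MS_between = 51.0. F = 0.425, F_crit ≈ 2.816. Fail to reject H₀.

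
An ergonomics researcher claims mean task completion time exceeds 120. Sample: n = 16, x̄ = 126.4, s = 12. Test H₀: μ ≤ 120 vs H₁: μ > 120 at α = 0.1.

t = (126.4 - 120)/(12/√16) = 2.133, df = 15. Critical t = 1.341. Reject H₀.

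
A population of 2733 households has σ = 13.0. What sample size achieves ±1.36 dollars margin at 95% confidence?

Without FPC: n₀ = (1.96×13.0/1.36)² = 351.011. With FPC: n = n₀N/(n₀+N-1) = 311.2 → n = 312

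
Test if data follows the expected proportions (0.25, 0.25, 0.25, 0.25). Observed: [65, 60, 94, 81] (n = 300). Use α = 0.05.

Expected: [75.0, 75.0, 75.0, 75.0]. χ² = 9.627. df = 3, critical = 7.815. Reject H₀.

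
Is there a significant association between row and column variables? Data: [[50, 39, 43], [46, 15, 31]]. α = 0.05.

χ² = 5.822. df = 2, critical = 5.991. Fail to reject H₀. No evidence of dependence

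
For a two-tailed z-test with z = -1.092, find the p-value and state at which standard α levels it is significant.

p = 2·P(Z > |-1.092|) = 2·(1 - Φ(1.092)) ≈ 0.2748. Not significant at any standard level.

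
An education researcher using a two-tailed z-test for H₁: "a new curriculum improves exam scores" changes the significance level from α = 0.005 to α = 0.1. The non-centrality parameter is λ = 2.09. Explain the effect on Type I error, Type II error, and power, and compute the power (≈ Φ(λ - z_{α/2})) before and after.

Increasing α from 0.005 to 0.1:
• Type I error rate increases (α is the Type I rate by definition).
• Critical value moves from z_{α/2} = 2.807 to 1.645, so power = Φ(λ - z_{α/2}) goes from Φ(2.09 - 2.807) = 0.237 to Φ(2.09 - 1.645) = 0.672.
• Type II error rate β = 1 - power therefore decreases (0.763 → 0.328).
Appropriate when false negatives are costly — here, keeping the old curriculum when the new one would have helped students.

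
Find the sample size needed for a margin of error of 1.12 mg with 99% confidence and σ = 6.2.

n = (z*σ/E)² = (2.576×6.2/1.12)² = 203.3 → n = 204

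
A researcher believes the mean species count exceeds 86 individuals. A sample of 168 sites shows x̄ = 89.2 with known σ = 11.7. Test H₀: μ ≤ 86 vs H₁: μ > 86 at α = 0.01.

z = 3.545. Critical value: 2.33. Reject H₀.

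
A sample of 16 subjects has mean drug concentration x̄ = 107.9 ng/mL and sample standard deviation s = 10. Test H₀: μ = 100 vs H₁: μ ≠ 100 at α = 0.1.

t = (x̄ - μ₀)/(s/√n) = (107.9 - 100)/(10/√16) = 3.16. df = 15, critical t = ±1.753. Reject H₀.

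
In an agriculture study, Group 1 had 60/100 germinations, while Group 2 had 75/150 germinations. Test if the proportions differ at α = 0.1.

p̂₁ = 0.6, p̂₂ = 0.5, pooled p̂ = 0.54. z = 1.554. Critical: ±1.645. Fail to reject H₀.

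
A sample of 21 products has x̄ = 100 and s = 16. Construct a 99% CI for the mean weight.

CI = x̄ ± t*(s/√n) = 100 ± 2.845(16/√21) = (90.07, 109.93)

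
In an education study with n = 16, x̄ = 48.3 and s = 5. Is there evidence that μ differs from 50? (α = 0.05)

t = (x̄ - μ₀)/(s/√n) = (48.3 - 50)/(5/√16) = -1.36. df = 15, critical t = ±2.131. Fail to reject H₀.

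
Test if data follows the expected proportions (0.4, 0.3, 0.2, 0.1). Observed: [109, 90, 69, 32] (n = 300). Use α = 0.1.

Expected: [120.0, 90.0, 60.0, 30.0]. χ² = 2.492. df = 3, critical = 6.251. Fail to reject H₀.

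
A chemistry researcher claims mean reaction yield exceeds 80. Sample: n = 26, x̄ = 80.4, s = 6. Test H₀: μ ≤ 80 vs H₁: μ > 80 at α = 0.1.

t = (80.4 - 80)/(6/√26) = 0.34, df = 25. Critical t = 1.316. Fail to reject H₀.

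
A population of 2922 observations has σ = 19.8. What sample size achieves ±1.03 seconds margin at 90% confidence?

Without FPC: n₀ = (1.645×19.8/1.03)² = 999.972. With FPC: n = n₀N/(n₀+N-1) = 745.2 → n = 746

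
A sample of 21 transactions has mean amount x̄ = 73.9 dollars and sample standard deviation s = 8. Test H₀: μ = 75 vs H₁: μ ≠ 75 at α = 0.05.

t = (x̄ - μ₀)/(s/√n) = (73.9 - 75)/(8/√21) = -0.63. df = 20, critical t = ±2.086. Fail to reject H₀.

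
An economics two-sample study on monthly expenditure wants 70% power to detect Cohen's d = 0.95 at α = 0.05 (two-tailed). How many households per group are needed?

z_{α/2} = 1.96, z_β = Φ⁻¹(0.7) = 0.524. For large effect (d = 0.95): n per group = 2(z_{α/2} + z_β)²/d² = 2(1.96 + 0.524)²/0.95² = 13.7 → 14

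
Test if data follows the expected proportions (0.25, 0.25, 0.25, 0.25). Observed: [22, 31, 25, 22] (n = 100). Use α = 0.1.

Expected: [25.0, 25.0, 25.0, 25.0]. χ² = 2.16. df = 3, critical = 6.251. Fail to reject H₀.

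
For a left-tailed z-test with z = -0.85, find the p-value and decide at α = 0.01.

p = P(Z < -0.85) = Φ(-0.85) ≈ 0.1977. Since p ≥ 0.01, fail to reject H₀ (not significant) at α = 0.01.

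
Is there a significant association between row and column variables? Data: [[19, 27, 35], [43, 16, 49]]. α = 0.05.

χ² = 10.801. df = 2, critical = 5.991. Reject H₀. Variables are dependent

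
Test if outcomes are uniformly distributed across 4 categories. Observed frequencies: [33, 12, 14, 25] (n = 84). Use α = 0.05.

Expected = 21 each. χ² = Σ(O-E)²/E = 13.81. df = 3, critical value = 7.815. Reject H₀.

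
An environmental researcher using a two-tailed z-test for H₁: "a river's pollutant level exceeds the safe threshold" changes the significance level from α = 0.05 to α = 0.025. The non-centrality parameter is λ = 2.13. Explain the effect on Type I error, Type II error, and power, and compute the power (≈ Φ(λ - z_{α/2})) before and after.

Decreasing α from 0.05 to 0.025:
• Type I error rate decreases (α is the Type I rate by definition).
• Critical value moves from z_{α/2} = 1.96 to 2.241, so power = Φ(λ - z_{α/2}) goes from Φ(2.13 - 1.96) = 0.567 to Φ(2.13 - 2.241) = 0.456.
• Type II error rate β = 1 - power therefore increases (0.433 → 0.544).
Appropriate when false positives are costly — here, shutting down a compliant factory unnecessarily.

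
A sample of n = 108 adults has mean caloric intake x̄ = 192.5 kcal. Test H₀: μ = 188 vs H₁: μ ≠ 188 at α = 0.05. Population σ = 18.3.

z = (x̄ - μ₀)/(σ/√n) = (192.5 - 188)/(18.3/√108) = 2.555. Critical value: ±1.96. Since |2.555| > 1.96, Reject H₀.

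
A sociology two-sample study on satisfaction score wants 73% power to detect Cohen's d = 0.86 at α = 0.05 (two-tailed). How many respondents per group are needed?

z_{α/2} = 1.96, z_β = Φ⁻¹(0.73) = 0.613. For large effect (d = 0.86): n per group = 2(z_{α/2} + z_β)²/d² = 2(1.96 + 0.613)²/0.86² = 17.9 → 18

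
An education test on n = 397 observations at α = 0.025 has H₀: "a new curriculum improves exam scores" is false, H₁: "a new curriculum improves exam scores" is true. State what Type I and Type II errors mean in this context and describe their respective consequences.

Type I (false positive): concluding that a new curriculum improves exam scores when it is not — adopting a curriculum that gives no real benefit — disruption for nothing. Type II (false negative): failing to conclude that a new curriculum improves exam scores when it is — keeping the old curriculum when the new one would have helped students. Which is costlier depends on domain priorities and is a judgement call rather than a statistical fact.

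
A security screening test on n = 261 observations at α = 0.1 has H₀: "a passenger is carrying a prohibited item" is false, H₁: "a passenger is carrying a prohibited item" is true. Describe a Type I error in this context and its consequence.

Type I error: rejecting H₀ when it is true — concluding that a passenger is carrying a prohibited item when in fact it is not. Consequence: detaining an innocent passenger — delay and inconvenience.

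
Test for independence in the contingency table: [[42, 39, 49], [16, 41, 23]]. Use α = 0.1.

χ² = 9.742. df = 2, critical = 4.605. Reject H₀. Variables are dependent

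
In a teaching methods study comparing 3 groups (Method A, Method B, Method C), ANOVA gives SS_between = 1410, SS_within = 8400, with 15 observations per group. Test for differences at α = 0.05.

df_between = 2, df_within = 42. F = MS_between/MS_within = 705.0/200.0 = 3.525. F_crit ≈ 3.22. Reject H₀. At least one mean differs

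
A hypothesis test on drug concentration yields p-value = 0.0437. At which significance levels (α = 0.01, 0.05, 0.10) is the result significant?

p = 0.0437. Significant at: α = 0.05, 0.1.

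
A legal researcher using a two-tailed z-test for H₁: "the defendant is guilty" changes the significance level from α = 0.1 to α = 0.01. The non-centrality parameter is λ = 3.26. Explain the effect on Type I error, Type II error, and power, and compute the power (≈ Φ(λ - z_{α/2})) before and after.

Decreasing α from 0.1 to 0.01:
• Type I error rate decreases (α is the Type I rate by definition).
• Critical value moves from z_{α/2} = 1.645 to 2.576, so power = Φ(λ - z_{α/2}) goes from Φ(3.26 - 1.645) = 0.947 to Φ(3.26 - 2.576) = 0.753.
• Type II error rate β = 1 - power therefore increases (0.053 → 0.247).
Appropriate when false positives are costly — here, convicting an innocent person.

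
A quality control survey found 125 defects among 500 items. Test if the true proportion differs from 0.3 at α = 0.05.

p̂ = 0.25, p₀ = 0.3. z = (p̂ - p₀)/√(p₀(1-p₀)/n) = -2.44. Critical: ±1.96. Reject H₀.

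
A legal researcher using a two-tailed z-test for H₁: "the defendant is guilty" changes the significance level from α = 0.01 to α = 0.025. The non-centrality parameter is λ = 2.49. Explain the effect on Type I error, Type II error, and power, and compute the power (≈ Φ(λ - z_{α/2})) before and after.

Increasing α from 0.01 to 0.025:
• Type I error rate increases (α is the Type I rate by definition).
• Critical value moves from z_{α/2} = 2.576 to 2.241, so power = Φ(λ - z_{α/2}) goes from Φ(2.49 - 2.576) = 0.466 to Φ(2.49 - 2.241) = 0.598.
• Type II error rate β = 1 - power therefore decreases (0.534 → 0.402).
Appropriate when false negatives are costly — here, acquitting a guilty person.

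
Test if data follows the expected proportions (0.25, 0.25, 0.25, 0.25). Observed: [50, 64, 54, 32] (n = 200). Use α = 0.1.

Expected: [50.0, 50.0, 50.0, 50.0]. χ² = 10.72. df = 3, critical = 6.251. Reject H₀.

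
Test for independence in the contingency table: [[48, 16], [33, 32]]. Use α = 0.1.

χ² = 8.104. df = 1, critical = 2.706. Reject H₀. Variables are dependent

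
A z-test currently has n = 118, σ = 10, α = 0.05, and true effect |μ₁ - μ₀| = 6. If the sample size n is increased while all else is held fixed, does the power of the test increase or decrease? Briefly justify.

Power increases: a larger n shrinks the standard error σ/√n, moving the sampling distribution under H₁ further from the critical value.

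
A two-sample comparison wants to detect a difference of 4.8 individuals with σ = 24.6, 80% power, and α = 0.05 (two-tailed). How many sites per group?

n per group = 2(z_α/2 + z_β)²σ²/d² = 2×(1.96 + 0.84)²×24.6²/4.8² = 411.8 → n = 412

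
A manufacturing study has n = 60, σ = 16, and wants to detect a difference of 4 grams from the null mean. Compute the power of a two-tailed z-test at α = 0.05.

SE = σ/√n = 16/√60 = 2.066. Non-centrality λ = d/SE = 4/2.066 = 1.936. Power ≈ Φ(λ - z_{α/2}) = Φ(1.936 - 1.96) = Φ(-0.024) = 0.491.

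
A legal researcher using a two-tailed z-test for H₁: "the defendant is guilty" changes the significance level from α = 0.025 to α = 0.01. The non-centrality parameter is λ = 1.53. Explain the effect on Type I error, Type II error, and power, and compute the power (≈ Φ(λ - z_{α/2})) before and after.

Decreasing α from 0.025 to 0.01:
• Type I error rate decreases (α is the Type I rate by definition).
• Critical value moves from z_{α/2} = 2.241 to 2.576, so power = Φ(λ - z_{α/2}) goes from Φ(1.53 - 2.241) = 0.239 to Φ(1.53 - 2.576) = 0.148.
• Type II error rate β = 1 - power therefore increases (0.761 → 0.852).
Appropriate when false positives are costly — here, convicting an innocent person.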